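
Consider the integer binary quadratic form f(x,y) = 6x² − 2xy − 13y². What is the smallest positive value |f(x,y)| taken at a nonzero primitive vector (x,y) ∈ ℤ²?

descent: ρ → (-13,2,6)
descent: ρ → (6,10,-9)  [lands on river]
river: ρ → (-9,8,7)
river: ρ → (7,6,-10)
river: ρ → (-10,14,3)
river: ρ → (3,16,-5)
river: ρ → (-5,14,6)
closes: descent 2, river 6
min |a| on river = 3

3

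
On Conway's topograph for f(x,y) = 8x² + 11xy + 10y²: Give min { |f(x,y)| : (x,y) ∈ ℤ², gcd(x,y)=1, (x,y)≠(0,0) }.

translate: b→-5 (≡11 mod 16), so (8,11,10)→(8,-5,7)
flip: (8,-5,7)→(7,5,8)
reduced (well bottom): (7,5,8) with a≤c, −a<b≤a
well minimum = a = 7

7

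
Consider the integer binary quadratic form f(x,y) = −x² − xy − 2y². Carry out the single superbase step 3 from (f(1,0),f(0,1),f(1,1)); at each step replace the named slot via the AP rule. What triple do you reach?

start (-1,-2,-4) = (f(1,0),f(0,1),f(1,1))
replace slot 3: 2·((-1)+(-2)) − (-4) = -2 → (-1,-2,-2)

-1,-2,-2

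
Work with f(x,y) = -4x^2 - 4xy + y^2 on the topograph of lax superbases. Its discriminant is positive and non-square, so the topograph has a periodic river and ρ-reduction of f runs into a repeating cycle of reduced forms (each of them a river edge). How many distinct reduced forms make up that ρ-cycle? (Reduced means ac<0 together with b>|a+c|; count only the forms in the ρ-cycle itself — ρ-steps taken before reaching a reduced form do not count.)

D = 32, ⌊√D⌋ = 5
descent: ρ → (1,4,-4)  [lands on river]
river: ρ → (-4,4,1)
ρ-cycle length = 2 (tail of 1 descent step not counted)

2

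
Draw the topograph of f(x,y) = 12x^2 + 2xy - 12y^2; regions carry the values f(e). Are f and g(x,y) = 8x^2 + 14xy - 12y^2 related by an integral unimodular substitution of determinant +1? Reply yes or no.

D₁ = 580, D₂ = 580
river cycle of f (length 6): (-12, 22, 2), (2, 22, -12), (-12, 2, 12), (12, 22, -2), (-2, 22, 12), (12, 2, -12)
river cycle of g (length 10): (-12, 10, 10), (10, 10, -12), (-12, 14, 8), (8, 18, -8), (-8, 14, 12), (12, 10, -10), (-10, 10, 12), (12, 14, -8), (-8, 18, 8), (8, 14, -12)
cycles differ ⇒ inequivalent

no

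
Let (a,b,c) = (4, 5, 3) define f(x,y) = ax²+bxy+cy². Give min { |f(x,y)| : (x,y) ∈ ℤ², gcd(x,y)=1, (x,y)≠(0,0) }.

translate: b→-3 (≡5 mod 8), so (4,5,3)→(4,-3,2)
flip: (4,-3,2)→(2,3,4)
translate: b→-1 (≡3 mod 4), so (2,3,4)→(2,-1,3)
reduced (well bottom): (2,-1,3) with a≤c, −a<b≤a
well minimum = a = 2

2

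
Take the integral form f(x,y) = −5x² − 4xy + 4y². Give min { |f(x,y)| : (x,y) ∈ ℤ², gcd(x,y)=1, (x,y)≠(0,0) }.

descent: ρ → (4,4,-5)  [lands on river]
river: ρ → (-5,6,3)
river: ρ → (3,6,-5)
river: ρ → (-5,4,4)
closes: descent 1, river 4
min |a| on river = 3

3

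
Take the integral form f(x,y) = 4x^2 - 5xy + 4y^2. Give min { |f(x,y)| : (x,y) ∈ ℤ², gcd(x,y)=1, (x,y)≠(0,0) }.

translate: b→3 (≡-5 mod 8), so (4,-5,4)→(4,3,3)
flip: (4,3,3)→(3,-3,4)
translate: b→3 (≡-3 mod 6), so (3,-3,4)→(3,3,4)
reduced (well bottom): (3,3,4) with a≤c, −a<b≤a
well minimum = a = 3

3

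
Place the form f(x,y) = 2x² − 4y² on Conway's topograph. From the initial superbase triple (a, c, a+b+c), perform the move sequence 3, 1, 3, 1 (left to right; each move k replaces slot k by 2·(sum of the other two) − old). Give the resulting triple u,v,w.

start (2,-4,-2) = (f(1,0),f(0,1),f(1,1))
replace slot 3: 2·(2+(-4)) − (-2) = -2 → (2,-4,-2)
replace slot 1: 2·((-4)+(-2)) − 2 = -14 → (-14,-4,-2)
replace slot 3: 2·((-14)+(-4)) − (-2) = -34 → (-14,-4,-34)
replace slot 1: 2·((-4)+(-34)) − (-14) = -62 → (-62,-4,-34)

-62,-4,-34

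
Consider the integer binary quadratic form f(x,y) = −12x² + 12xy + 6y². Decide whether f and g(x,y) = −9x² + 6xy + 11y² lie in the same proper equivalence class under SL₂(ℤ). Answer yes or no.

D₁ = 432, D₂ = 432
river cycle of f (length 2): (6, 12, -12), (-12, 12, 6)
river cycle of g (length 8): (11, 16, -4), (-4, 16, 11), (11, 6, -9), (-9, 12, 8), (8, 20, -1), (-1, 20, 8), (8, 12, -9), (-9, 6, 11)
cycles differ ⇒ inequivalent

no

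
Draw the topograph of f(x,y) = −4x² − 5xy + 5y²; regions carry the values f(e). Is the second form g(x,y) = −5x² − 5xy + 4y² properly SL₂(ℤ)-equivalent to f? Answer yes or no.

D₁ = 105, D₂ = 105
river cycle of f (length 6): (5, 5, -4), (-4, 3, 6), (6, 9, -1), (-1, 9, 6), (6, 3, -4), (-4, 5, 5)
river cycle of g (length 6): (4, 5, -5), (-5, 5, 4), (4, 3, -6), (-6, 9, 1), (1, 9, -6), (-6, 3, 4)
cycles differ ⇒ inequivalent

no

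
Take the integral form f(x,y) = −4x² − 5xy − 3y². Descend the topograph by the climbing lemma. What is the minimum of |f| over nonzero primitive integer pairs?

translate: b→-3 (≡5 mod 8), so (4,5,3)→(4,-3,2)
flip: (4,-3,2)→(2,3,4)
translate: b→-1 (≡3 mod 4), so (2,3,4)→(2,-1,3)
reduced (well bottom): (2,-1,3) with a≤c, −a<b≤a
well minimum |f| = |-2| = 2 (negative-definite)

2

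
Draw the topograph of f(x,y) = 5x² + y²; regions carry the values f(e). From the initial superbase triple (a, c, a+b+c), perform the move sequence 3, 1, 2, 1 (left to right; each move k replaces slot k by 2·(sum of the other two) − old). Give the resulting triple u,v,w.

start (5,1,6) = (f(1,0),f(0,1),f(1,1))
replace slot 3: 2·(5+1) − 6 = 6 → (5,1,6)
replace slot 1: 2·(1+6) − 5 = 9 → (9,1,6)
replace slot 2: 2·(9+6) − 1 = 29 → (9,29,6)
replace slot 1: 2·(29+6) − 9 = 61 → (61,29,6)

61,29,6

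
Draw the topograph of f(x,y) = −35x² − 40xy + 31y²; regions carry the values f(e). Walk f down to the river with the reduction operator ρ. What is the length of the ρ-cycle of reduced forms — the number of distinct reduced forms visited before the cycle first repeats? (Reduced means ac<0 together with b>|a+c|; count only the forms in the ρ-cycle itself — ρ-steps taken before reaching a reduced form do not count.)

D = 5940, ⌊√D⌋ = 77
descent: ρ → (31,40,-35)  [lands on river]
river: ρ → (-35,30,36)
river: ρ → (36,42,-29)
river: ρ → (-29,74,4)
river: ρ → (4,70,-65)
river: ρ → (-65,60,9)
river: ρ → (9,66,-44)
river: ρ → (-44,22,31)
ρ-cycle length = 8 (tail of 1 descent step not counted)

8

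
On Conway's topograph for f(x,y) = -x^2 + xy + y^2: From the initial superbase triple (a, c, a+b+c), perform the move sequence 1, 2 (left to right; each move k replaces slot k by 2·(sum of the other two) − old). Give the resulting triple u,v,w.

start (-1,1,1) = (f(1,0),f(0,1),f(1,1))
replace slot 1: 2·(1+1) − (-1) = 5 → (5,1,1)
replace slot 2: 2·(5+1) − 1 = 11 → (5,11,1)

5,11,1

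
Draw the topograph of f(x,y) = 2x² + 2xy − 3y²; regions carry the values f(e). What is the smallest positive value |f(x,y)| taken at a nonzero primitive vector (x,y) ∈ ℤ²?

river: ρ → (-3,4,1)
river: ρ → (1,4,-3)
river: ρ → (-3,2,2)
river: ρ → (2,2,-3)
closes: descent 0, river 4
min |a| on river = 1

1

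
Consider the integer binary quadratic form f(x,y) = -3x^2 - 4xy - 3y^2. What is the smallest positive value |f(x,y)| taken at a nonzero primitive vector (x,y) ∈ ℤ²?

translate: b→-2 (≡4 mod 6), so (3,4,3)→(3,-2,2)
flip: (3,-2,2)→(2,2,3)
reduced (well bottom): (2,2,3) with a≤c, −a<b≤a
well minimum |f| = |-2| = 2 (negative-definite)

2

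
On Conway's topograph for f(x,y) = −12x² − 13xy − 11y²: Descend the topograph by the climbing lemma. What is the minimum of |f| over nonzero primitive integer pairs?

translate: b→-11 (≡13 mod 24), so (12,13,11)→(12,-11,10)
flip: (12,-11,10)→(10,11,12)
translate: b→-9 (≡11 mod 20), so (10,11,12)→(10,-9,11)
reduced (well bottom): (10,-9,11) with a≤c, −a<b≤a
well minimum |f| = |-10| = 10 (negative-definite)

10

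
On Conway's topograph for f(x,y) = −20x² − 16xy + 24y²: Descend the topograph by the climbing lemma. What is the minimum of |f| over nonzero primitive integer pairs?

descent: ρ → (24,16,-20)  [lands on river]
river: ρ → (-20,24,20)
river: ρ → (20,16,-24)
river: ρ → (-24,32,12)
river: ρ → (12,40,-12)
river: ρ → (-12,32,24)
closes: descent 1, river 6
min |a| on river = 12

12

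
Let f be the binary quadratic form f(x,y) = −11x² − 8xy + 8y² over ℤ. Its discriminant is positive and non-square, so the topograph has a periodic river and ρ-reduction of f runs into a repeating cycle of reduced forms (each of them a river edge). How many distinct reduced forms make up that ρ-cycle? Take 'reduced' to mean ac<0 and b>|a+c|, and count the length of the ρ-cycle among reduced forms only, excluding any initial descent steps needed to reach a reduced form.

D = 416, ⌊√D⌋ = 20
descent: ρ → (8,8,-11)  [lands on river]
river: ρ → (-11,14,5)
river: ρ → (5,16,-8)
river: ρ → (-8,16,5)
river: ρ → (5,14,-11)
river: ρ → (-11,8,8)
ρ-cycle length = 6 (tail of 1 descent step not counted)

6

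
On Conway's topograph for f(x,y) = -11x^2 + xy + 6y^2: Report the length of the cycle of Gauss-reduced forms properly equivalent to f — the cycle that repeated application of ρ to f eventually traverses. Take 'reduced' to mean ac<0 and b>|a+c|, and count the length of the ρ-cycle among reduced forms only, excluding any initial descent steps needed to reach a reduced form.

D = 265, ⌊√D⌋ = 16
descent: ρ → (6,11,-6)  [lands on river]
river: ρ → (-6,13,4)
river: ρ → (4,11,-9)
river: ρ → (-9,7,6)
river: ρ → (6,5,-10)
river: ρ → (-10,15,1)
river: ρ → (1,15,-10)
river: ρ → (-10,5,6)
river: ρ → (6,7,-9)
river: ρ → (-9,11,4)
river: ρ → (4,13,-6)
river: ρ → (-6,11,6)
river: ρ → (6,13,-4)
river: ρ → (-4,11,9)
river: ρ → (9,7,-6)
river: ρ → (-6,5,10)
river: ρ → (10,15,-1)
river: ρ → (-1,15,10)
river: ρ → (10,5,-6)
river: ρ → (-6,7,9)
river: ρ → (9,11,-4)
river: ρ → (-4,13,6)
ρ-cycle length = 22 (tail of 1 descent step not counted)

22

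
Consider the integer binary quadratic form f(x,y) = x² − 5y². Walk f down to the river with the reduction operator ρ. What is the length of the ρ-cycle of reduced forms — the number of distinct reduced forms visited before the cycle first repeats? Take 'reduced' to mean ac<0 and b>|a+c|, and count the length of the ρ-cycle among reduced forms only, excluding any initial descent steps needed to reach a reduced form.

D = 20, ⌊√D⌋ = 4
descent: ρ → (-5,0,1)
descent: ρ → (1,4,-1)  [lands on river]
river: ρ → (-1,4,1)
ρ-cycle length = 2 (tail of 2 descent steps not counted)

2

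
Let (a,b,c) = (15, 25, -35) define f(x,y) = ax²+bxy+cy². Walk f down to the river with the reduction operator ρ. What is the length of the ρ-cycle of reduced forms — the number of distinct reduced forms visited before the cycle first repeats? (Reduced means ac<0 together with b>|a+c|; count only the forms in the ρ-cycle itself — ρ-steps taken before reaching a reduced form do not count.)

D = 2725, ⌊√D⌋ = 52
river: ρ → (-35,45,5)
river: ρ → (5,45,-35)
river: ρ → (-35,25,15)
river: ρ → (15,35,-25)
river: ρ → (-25,15,25)
river: ρ → (25,35,-15)
river: ρ → (-15,25,35)
river: ρ → (35,45,-5)
river: ρ → (-5,45,35)
river: ρ → (35,25,-15)
river: ρ → (-15,35,25)
river: ρ → (25,15,-25)
river: ρ → (-25,35,15)
river: ρ → (15,25,-35)
ρ-cycle length = 14 (tail of 0 descent steps not counted)

14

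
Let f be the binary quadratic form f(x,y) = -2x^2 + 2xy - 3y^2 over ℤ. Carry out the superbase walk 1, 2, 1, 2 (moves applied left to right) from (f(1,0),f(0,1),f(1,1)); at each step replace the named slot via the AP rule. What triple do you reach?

start (-2,-3,-3) = (f(1,0),f(0,1),f(1,1))
replace slot 1: 2·((-3)+(-3)) − (-2) = -10 → (-10,-3,-3)
replace slot 2: 2·((-10)+(-3)) − (-3) = -23 → (-10,-23,-3)
replace slot 1: 2·((-23)+(-3)) − (-10) = -42 → (-42,-23,-3)
replace slot 2: 2·((-42)+(-3)) − (-23) = -67 → (-42,-67,-3)

-42,-67,-3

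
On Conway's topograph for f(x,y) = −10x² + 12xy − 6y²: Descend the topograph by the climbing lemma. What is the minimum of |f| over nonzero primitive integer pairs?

translate: b→8 (≡-12 mod 20), so (10,-12,6)→(10,8,4)
flip: (10,8,4)→(4,-8,10)
translate: b→0 (≡-8 mod 8), so (4,-8,10)→(4,0,6)
reduced (well bottom): (4,0,6) with a≤c, −a<b≤a
well minimum |f| = |-4| = 4 (negative-definite)

4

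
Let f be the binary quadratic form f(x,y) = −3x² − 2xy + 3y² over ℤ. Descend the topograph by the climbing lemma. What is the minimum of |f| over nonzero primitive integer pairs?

descent: ρ → (3,2,-3)  [lands on river]
river: ρ → (-3,4,2)
river: ρ → (2,4,-3)
river: ρ → (-3,2,3)
river: ρ → (3,4,-2)
river: ρ → (-2,4,3)
closes: descent 1, river 6
min |a| on river = 2

2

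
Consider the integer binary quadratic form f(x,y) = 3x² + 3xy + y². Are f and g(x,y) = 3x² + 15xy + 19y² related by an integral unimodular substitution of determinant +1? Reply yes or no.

D₁ = -3, D₂ = -3
f: flip: (3,3,1)→(1,-3,3)
f: translate: b→1 (≡-3 mod 2), so (1,-3,3)→(1,1,1)
f: reduced (well bottom): (1,1,1) with a≤c, −a<b≤a
g: translate: b→3 (≡15 mod 6), so (3,15,19)→(3,3,1)
g: flip: (3,3,1)→(1,-3,3)
g: translate: b→1 (≡-3 mod 2), so (1,-3,3)→(1,1,1)
g: reduced (well bottom): (1,1,1) with a≤c, −a<b≤a
reduced forms (1, 1, 1) vs (1, 1, 1) ⇒ equivalent

yes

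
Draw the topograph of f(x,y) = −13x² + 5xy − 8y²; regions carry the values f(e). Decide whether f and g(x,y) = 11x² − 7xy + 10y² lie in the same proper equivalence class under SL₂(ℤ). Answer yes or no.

D₁ = -391, D₂ = -391
f is negative-definite; reduce −f:
−f: flip: (13,-5,8)→(8,5,13)
−f: reduced (well bottom): (8,5,13) with a≤c, −a<b≤a
flip sign back: reduced form of f is (-8,-5,-13)
g: flip: (11,-7,10)→(10,7,11)
g: reduced (well bottom): (10,7,11) with a≤c, −a<b≤a
reduced forms (-8, -5, -13) vs (10, 7, 11) ⇒ inequivalent

no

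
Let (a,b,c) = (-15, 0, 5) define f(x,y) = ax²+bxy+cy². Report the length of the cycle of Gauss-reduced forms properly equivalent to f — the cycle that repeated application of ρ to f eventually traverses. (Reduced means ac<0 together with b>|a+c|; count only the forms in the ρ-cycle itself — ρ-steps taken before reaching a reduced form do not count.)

D = 300, ⌊√D⌋ = 17
descent: ρ → (5,10,-10)  [lands on river]
river: ρ → (-10,10,5)
ρ-cycle length = 2 (tail of 1 descent step not counted)

2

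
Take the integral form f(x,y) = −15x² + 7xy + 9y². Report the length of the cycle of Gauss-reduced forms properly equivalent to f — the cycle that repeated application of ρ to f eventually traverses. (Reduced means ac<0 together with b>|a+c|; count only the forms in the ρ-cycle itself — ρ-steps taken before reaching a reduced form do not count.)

D = 589, ⌊√D⌋ = 24
river: ρ → (9,11,-13)
river: ρ → (-13,15,7)
river: ρ → (7,13,-15)
river: ρ → (-15,17,5)
river: ρ → (5,23,-3)
river: ρ → (-3,19,19)
river: ρ → (19,19,-3)
river: ρ → (-3,23,5)
river: ρ → (5,17,-15)
river: ρ → (-15,13,7)
river: ρ → (7,15,-13)
river: ρ → (-13,11,9)
river: ρ → (9,7,-15)
river: ρ → (-15,23,1)
river: ρ → (1,23,-15)
river: ρ → (-15,7,9)
ρ-cycle length = 16 (tail of 0 descent steps not counted)

16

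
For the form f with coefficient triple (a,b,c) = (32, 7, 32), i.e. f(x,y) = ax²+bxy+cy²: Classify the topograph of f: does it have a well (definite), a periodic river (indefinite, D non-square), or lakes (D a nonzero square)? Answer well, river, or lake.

D = b²−4ac = 7² − 4·32·32 = -4047
D < 0 ⇒ definite ⇒ every region one sign ⇒ single well

well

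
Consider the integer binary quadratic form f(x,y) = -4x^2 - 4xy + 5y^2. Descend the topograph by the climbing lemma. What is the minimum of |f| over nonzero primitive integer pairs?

descent: ρ → (5,4,-4)  [lands on river]
river: ρ → (-4,4,5)
river: ρ → (5,6,-3)
river: ρ → (-3,6,5)
closes: descent 1, river 4
min |a| on river = 3

3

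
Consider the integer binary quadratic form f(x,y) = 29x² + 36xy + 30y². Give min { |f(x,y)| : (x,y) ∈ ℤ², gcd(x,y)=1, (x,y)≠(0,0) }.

translate: b→-22 (≡36 mod 58), so (29,36,30)→(29,-22,23)
flip: (29,-22,23)→(23,22,29)
reduced (well bottom): (23,22,29) with a≤c, −a<b≤a
well minimum = a = 23

23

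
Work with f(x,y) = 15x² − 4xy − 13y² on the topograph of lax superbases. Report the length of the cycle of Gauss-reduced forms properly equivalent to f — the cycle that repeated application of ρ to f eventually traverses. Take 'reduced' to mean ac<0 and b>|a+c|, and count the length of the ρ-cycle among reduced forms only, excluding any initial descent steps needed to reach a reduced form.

D = 796, ⌊√D⌋ = 28
descent: ρ → (-13,4,15)  [lands on river]
river: ρ → (15,26,-2)
river: ρ → (-2,26,15)
river: ρ → (15,4,-13)
river: ρ → (-13,22,6)
river: ρ → (6,26,-5)
river: ρ → (-5,24,11)
river: ρ → (11,20,-9)
river: ρ → (-9,16,15)
river: ρ → (15,14,-10)
river: ρ → (-10,26,3)
river: ρ → (3,28,-1)
river: ρ → (-1,28,3)
river: ρ → (3,26,-10)
river: ρ → (-10,14,15)
river: ρ → (15,16,-9)
river: ρ → (-9,20,11)
river: ρ → (11,24,-5)
river: ρ → (-5,26,6)
river: ρ → (6,22,-13)
ρ-cycle length = 20 (tail of 1 descent step not counted)

20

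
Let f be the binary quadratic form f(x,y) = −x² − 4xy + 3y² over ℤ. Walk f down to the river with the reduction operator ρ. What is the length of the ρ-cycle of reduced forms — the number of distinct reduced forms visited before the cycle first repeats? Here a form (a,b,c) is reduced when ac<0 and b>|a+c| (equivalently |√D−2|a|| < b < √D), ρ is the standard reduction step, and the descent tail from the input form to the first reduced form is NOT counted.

D = 28, ⌊√D⌋ = 5
descent: ρ → (3,4,-1)  [lands on river]
river: ρ → (-1,4,3)
river: ρ → (3,2,-2)
river: ρ → (-2,2,3)
ρ-cycle length = 4 (tail of 1 descent step not counted)

4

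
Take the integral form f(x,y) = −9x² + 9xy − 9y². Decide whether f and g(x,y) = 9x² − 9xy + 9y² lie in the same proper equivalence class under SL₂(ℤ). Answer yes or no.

D₁ = -243, D₂ = -243
f is negative-definite; reduce −f:
−f: translate: b→9 (≡-9 mod 18), so (9,-9,9)→(9,9,9)
−f: reduced (well bottom): (9,9,9) with a≤c, −a<b≤a
flip sign back: reduced form of f is (-9,-9,-9)
g: translate: b→9 (≡-9 mod 18), so (9,-9,9)→(9,9,9)
g: reduced (well bottom): (9,9,9) with a≤c, −a<b≤a
reduced forms (-9, -9, -9) vs (9, 9, 9) ⇒ inequivalent

no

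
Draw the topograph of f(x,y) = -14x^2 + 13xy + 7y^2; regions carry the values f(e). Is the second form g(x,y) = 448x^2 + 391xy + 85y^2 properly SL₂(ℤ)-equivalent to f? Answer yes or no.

D₁ = 561, D₂ = 561
river cycle of f (length 16): (7, 15, -12), (-12, 9, 10), (10, 11, -11), (-11, 11, 10), (10, 9, -12), (-12, 15, 7), (7, 13, -14), (-14, 15, 6), (6, 21, -5), (-5, 19, 10), … (6 more)
river cycle of g (length 16): (6, 15, -14), (-14, 13, 7), (7, 15, -12), (-12, 9, 10), (10, 11, -11), (-11, 11, 10), (10, 9, -12), (-12, 15, 7), (7, 13, -14), (-14, 15, 6), … (6 more)
cycles coincide ⇒ equivalent

yes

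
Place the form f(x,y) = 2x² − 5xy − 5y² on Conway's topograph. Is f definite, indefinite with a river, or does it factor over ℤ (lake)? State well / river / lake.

D = b²−4ac = (-5)² − 4·2·(-5) = 65
D > 0 non-square ⇒ indefinite ⇒ periodic river

river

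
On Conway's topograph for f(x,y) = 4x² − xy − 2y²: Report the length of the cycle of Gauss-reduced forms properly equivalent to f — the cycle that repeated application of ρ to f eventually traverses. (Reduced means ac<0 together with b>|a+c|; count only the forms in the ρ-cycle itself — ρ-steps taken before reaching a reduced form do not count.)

D = 33, ⌊√D⌋ = 5
descent: ρ → (-2,5,1)  [lands on river]
river: ρ → (1,5,-2)
river: ρ → (-2,3,3)
river: ρ → (3,3,-2)
ρ-cycle length = 4 (tail of 1 descent step not counted)

4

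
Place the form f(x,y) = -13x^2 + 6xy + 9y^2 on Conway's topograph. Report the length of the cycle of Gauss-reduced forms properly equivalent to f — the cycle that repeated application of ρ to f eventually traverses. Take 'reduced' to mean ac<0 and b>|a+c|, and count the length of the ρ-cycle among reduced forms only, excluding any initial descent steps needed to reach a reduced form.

D = 504, ⌊√D⌋ = 22
river: ρ → (9,12,-10)
river: ρ → (-10,8,11)
river: ρ → (11,14,-7)
river: ρ → (-7,14,11)
river: ρ → (11,8,-10)
river: ρ → (-10,12,9)
river: ρ → (9,6,-13)
river: ρ → (-13,20,2)
river: ρ → (2,20,-13)
river: ρ → (-13,6,9)
ρ-cycle length = 10 (tail of 0 descent steps not counted)

10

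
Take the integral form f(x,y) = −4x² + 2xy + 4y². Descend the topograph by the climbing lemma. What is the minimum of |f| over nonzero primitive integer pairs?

river: ρ → (4,6,-2)
river: ρ → (-2,6,4)
river: ρ → (4,2,-4)
river: ρ → (-4,6,2)
river: ρ → (2,6,-4)
river: ρ → (-4,2,4)
closes: descent 0, river 6
min |a| on river = 2

2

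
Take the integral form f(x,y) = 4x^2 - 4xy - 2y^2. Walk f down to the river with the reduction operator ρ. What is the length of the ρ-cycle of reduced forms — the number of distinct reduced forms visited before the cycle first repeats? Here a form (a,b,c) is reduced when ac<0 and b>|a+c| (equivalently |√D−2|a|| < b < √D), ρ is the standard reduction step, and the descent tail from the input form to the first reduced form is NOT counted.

D = 48, ⌊√D⌋ = 6
descent: ρ → (-2,4,4)  [lands on river]
river: ρ → (4,4,-2)
ρ-cycle length = 2 (tail of 1 descent step not counted)

2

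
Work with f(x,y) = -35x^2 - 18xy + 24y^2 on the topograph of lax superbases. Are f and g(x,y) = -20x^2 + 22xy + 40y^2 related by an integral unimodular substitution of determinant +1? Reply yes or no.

D₁ = 3684, D₂ = 3684
river cycle of f (length 34): (24, 18, -35), (-35, 52, 7), (7, 60, -3), (-3, 60, 7), (7, 52, -35), (-35, 18, 24), (24, 30, -29), (-29, 28, 25), (25, 22, -32), (-32, 42, 15), … (24 more)
river cycle of g (length 34): (40, 58, -2), (-2, 58, 40), (40, 22, -20), (-20, 58, 4), (4, 54, -48), (-48, 42, 10), (10, 58, -8), (-8, 54, 24), (24, 42, -20), (-20, 38, 28), … (24 more)
cycles differ ⇒ inequivalent

no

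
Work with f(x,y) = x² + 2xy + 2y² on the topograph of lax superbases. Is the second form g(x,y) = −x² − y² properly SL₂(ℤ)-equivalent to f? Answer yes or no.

D₁ = -4, D₂ = -4
f: translate: b→0 (≡2 mod 2), so (1,2,2)→(1,0,1)
f: reduced (well bottom): (1,0,1) with a≤c, −a<b≤a
g is negative-definite; reduce −g:
−g: reduced (well bottom): (1,0,1) with a≤c, −a<b≤a
flip sign back: reduced form of g is (-1,0,-1)
reduced forms (1, 0, 1) vs (-1, 0, -1) ⇒ inequivalent

no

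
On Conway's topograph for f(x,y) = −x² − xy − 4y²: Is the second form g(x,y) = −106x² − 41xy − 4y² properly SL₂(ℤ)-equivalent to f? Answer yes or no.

D₁ = -15, D₂ = -15
f is negative-definite; reduce −f:
−f: reduced (well bottom): (1,1,4) with a≤c, −a<b≤a
flip sign back: reduced form of f is (-1,-1,-4)
g is negative-definite; reduce −g:
−g: flip: (106,41,4)→(4,-41,106)
−g: translate: b→-1 (≡-41 mod 8), so (4,-41,106)→(4,-1,1)
−g: flip: (4,-1,1)→(1,1,4)
−g: reduced (well bottom): (1,1,4) with a≤c, −a<b≤a
flip sign back: reduced form of g is (-1,-1,-4)
reduced forms (-1, -1, -4) vs (-1, -1, -4) ⇒ equivalent

yes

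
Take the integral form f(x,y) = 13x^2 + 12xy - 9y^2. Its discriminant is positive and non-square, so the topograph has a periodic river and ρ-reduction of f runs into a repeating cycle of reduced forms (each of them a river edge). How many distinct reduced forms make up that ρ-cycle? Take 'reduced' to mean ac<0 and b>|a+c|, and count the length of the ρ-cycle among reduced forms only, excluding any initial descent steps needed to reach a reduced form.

D = 612, ⌊√D⌋ = 24
river: ρ → (-9,24,1)
river: ρ → (1,24,-9)
river: ρ → (-9,12,13)
river: ρ → (13,14,-8)
river: ρ → (-8,18,9)
river: ρ → (9,18,-8)
river: ρ → (-8,14,13)
river: ρ → (13,12,-9)
ρ-cycle length = 8 (tail of 0 descent steps not counted)

8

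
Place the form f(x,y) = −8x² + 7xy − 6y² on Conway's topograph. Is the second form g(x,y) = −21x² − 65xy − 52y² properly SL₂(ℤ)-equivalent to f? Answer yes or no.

D₁ = -143, D₂ = -143
f is negative-definite; reduce −f:
−f: flip: (8,-7,6)→(6,7,8)
−f: translate: b→-5 (≡7 mod 12), so (6,7,8)→(6,-5,7)
−f: reduced (well bottom): (6,-5,7) with a≤c, −a<b≤a
flip sign back: reduced form of f is (-6,5,-7)
g is negative-definite; reduce −g:
−g: translate: b→-19 (≡65 mod 42), so (21,65,52)→(21,-19,6)
−g: flip: (21,-19,6)→(6,19,21)
−g: translate: b→-5 (≡19 mod 12), so (6,19,21)→(6,-5,7)
−g: reduced (well bottom): (6,-5,7) with a≤c, −a<b≤a
flip sign back: reduced form of g is (-6,5,-7)
reduced forms (-6, 5, -7) vs (-6, 5, -7) ⇒ equivalent

yes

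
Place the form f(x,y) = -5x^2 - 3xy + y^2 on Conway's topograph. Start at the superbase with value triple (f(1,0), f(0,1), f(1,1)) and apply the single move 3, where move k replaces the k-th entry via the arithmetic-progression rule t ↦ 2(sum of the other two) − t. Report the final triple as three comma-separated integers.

start (-5,1,-7) = (f(1,0),f(0,1),f(1,1))
replace slot 3: 2·((-5)+1) − (-7) = -1 → (-5,1,-1)

-5,1,-1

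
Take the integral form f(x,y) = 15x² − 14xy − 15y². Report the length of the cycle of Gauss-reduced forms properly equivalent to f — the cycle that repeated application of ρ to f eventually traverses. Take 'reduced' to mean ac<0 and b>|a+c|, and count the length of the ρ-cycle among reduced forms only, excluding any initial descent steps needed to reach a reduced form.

D = 1096, ⌊√D⌋ = 33
descent: ρ → (-15,14,15)  [lands on river]
river: ρ → (15,16,-14)
river: ρ → (-14,12,17)
river: ρ → (17,22,-9)
river: ρ → (-9,32,2)
river: ρ → (2,32,-9)
river: ρ → (-9,22,17)
river: ρ → (17,12,-14)
river: ρ → (-14,16,15)
river: ρ → (15,14,-15)
river: ρ → (-15,16,14)
river: ρ → (14,12,-17)
river: ρ → (-17,22,9)
river: ρ → (9,32,-2)
river: ρ → (-2,32,9)
river: ρ → (9,22,-17)
river: ρ → (-17,12,14)
river: ρ → (14,16,-15)
ρ-cycle length = 18 (tail of 1 descent step not counted)

18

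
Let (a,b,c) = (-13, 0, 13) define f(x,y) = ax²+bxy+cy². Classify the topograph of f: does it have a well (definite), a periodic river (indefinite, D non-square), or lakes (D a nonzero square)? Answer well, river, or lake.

D = b²−4ac = 0² − 4·(-13)·13 = 676
D = 26² is a perfect square ⇒ form factors over ℤ ⇒ lakes

lake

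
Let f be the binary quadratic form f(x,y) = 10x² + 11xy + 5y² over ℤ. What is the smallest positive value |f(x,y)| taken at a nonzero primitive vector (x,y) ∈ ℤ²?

translate: b→-9 (≡11 mod 20), so (10,11,5)→(10,-9,4)
flip: (10,-9,4)→(4,9,10)
translate: b→1 (≡9 mod 8), so (4,9,10)→(4,1,5)
reduced (well bottom): (4,1,5) with a≤c, −a<b≤a
well minimum = a = 4

4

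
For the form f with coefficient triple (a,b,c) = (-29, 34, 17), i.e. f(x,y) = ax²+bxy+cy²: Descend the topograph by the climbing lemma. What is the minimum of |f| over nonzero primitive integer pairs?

river: ρ → (17,34,-29)
river: ρ → (-29,24,22)
river: ρ → (22,20,-31)
river: ρ → (-31,42,11)
river: ρ → (11,46,-23)
river: ρ → (-23,46,11)
river: ρ → (11,42,-31)
river: ρ → (-31,20,22)
river: ρ → (22,24,-29)
river: ρ → (-29,34,17)
closes: descent 0, river 10
min |a| on river = 11

11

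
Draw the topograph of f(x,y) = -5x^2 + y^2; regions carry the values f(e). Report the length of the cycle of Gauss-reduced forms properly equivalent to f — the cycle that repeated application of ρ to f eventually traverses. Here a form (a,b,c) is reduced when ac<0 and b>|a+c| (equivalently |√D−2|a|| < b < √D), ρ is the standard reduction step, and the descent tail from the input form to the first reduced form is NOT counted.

D = 20, ⌊√D⌋ = 4
descent: ρ → (1,4,-1)  [lands on river]
river: ρ → (-1,4,1)
ρ-cycle length = 2 (tail of 1 descent step not counted)

2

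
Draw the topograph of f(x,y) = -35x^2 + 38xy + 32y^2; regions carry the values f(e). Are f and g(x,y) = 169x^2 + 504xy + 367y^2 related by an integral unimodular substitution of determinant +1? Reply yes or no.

D₁ = 5924, D₂ = 5924
river cycle of f (length 74): (32, 26, -41), (-41, 56, 17), (17, 46, -56), (-56, 66, 7), (7, 74, -16), (-16, 54, 47), (47, 40, -23), (-23, 52, 35), (35, 18, -40), (-40, 62, 13), … (64 more)
river cycle of g (length 74): (32, 26, -41), (-41, 56, 17), (17, 46, -56), (-56, 66, 7), (7, 74, -16), (-16, 54, 47), (47, 40, -23), (-23, 52, 35), (35, 18, -40), (-40, 62, 13), … (64 more)
cycles coincide ⇒ equivalent

yes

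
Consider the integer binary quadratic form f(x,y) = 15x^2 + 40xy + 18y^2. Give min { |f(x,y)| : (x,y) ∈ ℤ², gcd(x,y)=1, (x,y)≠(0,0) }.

descent: ρ → (18,-4,-7)
descent: ρ → (-7,18,7)  [lands on river]
river: ρ → (7,10,-15)
river: ρ → (-15,20,2)
river: ρ → (2,20,-15)
river: ρ → (-15,10,7)
river: ρ → (7,18,-7)
river: ρ → (-7,10,15)
river: ρ → (15,20,-2)
river: ρ → (-2,20,15)
river: ρ → (15,10,-7)
closes: descent 2, river 10
min |a| on river = 2

2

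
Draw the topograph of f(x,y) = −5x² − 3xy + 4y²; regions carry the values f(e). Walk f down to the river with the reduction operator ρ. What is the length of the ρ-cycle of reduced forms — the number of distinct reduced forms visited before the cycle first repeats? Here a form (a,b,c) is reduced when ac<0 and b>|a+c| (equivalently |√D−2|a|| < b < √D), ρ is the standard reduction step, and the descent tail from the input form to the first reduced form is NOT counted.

D = 89, ⌊√D⌋ = 9
descent: ρ → (4,3,-5)  [lands on river]
river: ρ → (-5,7,2)
river: ρ → (2,9,-1)
river: ρ → (-1,9,2)
river: ρ → (2,7,-5)
river: ρ → (-5,3,4)
river: ρ → (4,5,-4)
river: ρ → (-4,3,5)
river: ρ → (5,7,-2)
river: ρ → (-2,9,1)
river: ρ → (1,9,-2)
river: ρ → (-2,7,5)
river: ρ → (5,3,-4)
river: ρ → (-4,5,4)
ρ-cycle length = 14 (tail of 1 descent step not counted)

14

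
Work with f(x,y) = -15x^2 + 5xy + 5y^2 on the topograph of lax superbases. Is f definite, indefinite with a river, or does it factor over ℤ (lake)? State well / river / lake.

D = b²−4ac = 5² − 4·(-15)·5 = 325
D > 0 non-square ⇒ indefinite ⇒ periodic river

river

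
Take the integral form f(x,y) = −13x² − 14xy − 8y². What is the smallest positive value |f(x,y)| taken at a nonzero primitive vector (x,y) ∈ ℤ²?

translate: b→-12 (≡14 mod 26), so (13,14,8)→(13,-12,7)
flip: (13,-12,7)→(7,12,13)
translate: b→-2 (≡12 mod 14), so (7,12,13)→(7,-2,8)
reduced (well bottom): (7,-2,8) with a≤c, −a<b≤a
well minimum |f| = |-7| = 7 (negative-definite)

7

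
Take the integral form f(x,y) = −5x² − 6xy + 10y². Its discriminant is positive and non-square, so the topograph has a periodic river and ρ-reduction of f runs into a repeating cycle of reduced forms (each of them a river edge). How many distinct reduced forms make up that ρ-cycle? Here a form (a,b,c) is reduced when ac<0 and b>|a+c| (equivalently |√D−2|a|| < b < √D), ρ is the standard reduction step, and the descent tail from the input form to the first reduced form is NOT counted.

D = 236, ⌊√D⌋ = 15
descent: ρ → (10,6,-5)  [lands on river]
river: ρ → (-5,14,2)
river: ρ → (2,14,-5)
river: ρ → (-5,6,10)
river: ρ → (10,14,-1)
river: ρ → (-1,14,10)
ρ-cycle length = 6 (tail of 1 descent step not counted)

6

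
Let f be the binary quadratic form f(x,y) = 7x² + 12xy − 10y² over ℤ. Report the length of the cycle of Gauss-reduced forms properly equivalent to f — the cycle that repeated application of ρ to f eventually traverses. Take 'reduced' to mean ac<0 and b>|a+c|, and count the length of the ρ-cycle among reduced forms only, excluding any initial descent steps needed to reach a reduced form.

D = 424, ⌊√D⌋ = 20
river: ρ → (-10,8,9)
river: ρ → (9,10,-9)
river: ρ → (-9,8,10)
river: ρ → (10,12,-7)
river: ρ → (-7,16,6)
river: ρ → (6,20,-1)
river: ρ → (-1,20,6)
river: ρ → (6,16,-7)
river: ρ → (-7,12,10)
river: ρ → (10,8,-9)
river: ρ → (-9,10,9)
river: ρ → (9,8,-10)
river: ρ → (-10,12,7)
river: ρ → (7,16,-6)
river: ρ → (-6,20,1)
river: ρ → (1,20,-6)
river: ρ → (-6,16,7)
river: ρ → (7,12,-10)
ρ-cycle length = 18 (tail of 0 descent steps not counted)

18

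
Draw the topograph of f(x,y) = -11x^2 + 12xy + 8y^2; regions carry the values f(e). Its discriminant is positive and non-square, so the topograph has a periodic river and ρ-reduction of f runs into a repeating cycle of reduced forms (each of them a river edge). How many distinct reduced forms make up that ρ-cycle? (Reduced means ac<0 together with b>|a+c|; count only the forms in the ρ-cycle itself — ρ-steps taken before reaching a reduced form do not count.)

D = 496, ⌊√D⌋ = 22
river: ρ → (8,20,-3)
river: ρ → (-3,22,1)
river: ρ → (1,22,-3)
river: ρ → (-3,20,8)
river: ρ → (8,12,-11)
river: ρ → (-11,10,9)
river: ρ → (9,8,-12)
river: ρ → (-12,16,5)
river: ρ → (5,14,-15)
river: ρ → (-15,16,4)
river: ρ → (4,16,-15)
river: ρ → (-15,14,5)
river: ρ → (5,16,-12)
river: ρ → (-12,8,9)
river: ρ → (9,10,-11)
river: ρ → (-11,12,8)
ρ-cycle length = 16 (tail of 0 descent steps not counted)

16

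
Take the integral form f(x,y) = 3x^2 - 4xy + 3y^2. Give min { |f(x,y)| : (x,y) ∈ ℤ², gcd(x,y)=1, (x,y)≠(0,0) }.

translate: b→2 (≡-4 mod 6), so (3,-4,3)→(3,2,2)
flip: (3,2,2)→(2,-2,3)
translate: b→2 (≡-2 mod 4), so (2,-2,3)→(2,2,3)
reduced (well bottom): (2,2,3) with a≤c, −a<b≤a
well minimum = a = 2

2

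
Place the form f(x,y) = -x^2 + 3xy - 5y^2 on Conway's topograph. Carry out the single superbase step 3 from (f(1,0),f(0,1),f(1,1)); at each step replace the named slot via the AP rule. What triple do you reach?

start (-1,-5,-3) = (f(1,0),f(0,1),f(1,1))
replace slot 3: 2·((-1)+(-5)) − (-3) = -9 → (-1,-5,-9)

-1,-5,-9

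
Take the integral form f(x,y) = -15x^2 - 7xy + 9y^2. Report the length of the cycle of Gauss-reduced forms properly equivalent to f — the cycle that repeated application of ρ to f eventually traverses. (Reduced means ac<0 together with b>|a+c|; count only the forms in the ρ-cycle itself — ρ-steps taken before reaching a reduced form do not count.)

D = 589, ⌊√D⌋ = 24
descent: ρ → (9,7,-15)  [lands on river]
river: ρ → (-15,23,1)
river: ρ → (1,23,-15)
river: ρ → (-15,7,9)
river: ρ → (9,11,-13)
river: ρ → (-13,15,7)
river: ρ → (7,13,-15)
river: ρ → (-15,17,5)
river: ρ → (5,23,-3)
river: ρ → (-3,19,19)
river: ρ → (19,19,-3)
river: ρ → (-3,23,5)
river: ρ → (5,17,-15)
river: ρ → (-15,13,7)
river: ρ → (7,15,-13)
river: ρ → (-13,11,9)
ρ-cycle length = 16 (tail of 1 descent step not counted)

16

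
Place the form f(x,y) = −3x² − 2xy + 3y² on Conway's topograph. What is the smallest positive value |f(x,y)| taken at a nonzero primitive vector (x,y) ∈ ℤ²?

descent: ρ → (3,2,-3)  [lands on river]
river: ρ → (-3,4,2)
river: ρ → (2,4,-3)
river: ρ → (-3,2,3)
river: ρ → (3,4,-2)
river: ρ → (-2,4,3)
closes: descent 1, river 6
min |a| on river = 2

2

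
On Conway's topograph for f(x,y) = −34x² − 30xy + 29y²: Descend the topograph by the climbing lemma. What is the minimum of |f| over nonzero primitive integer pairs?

descent: ρ → (29,30,-34)  [lands on river]
river: ρ → (-34,38,25)
river: ρ → (25,62,-10)
river: ρ → (-10,58,37)
river: ρ → (37,16,-31)
river: ρ → (-31,46,22)
river: ρ → (22,42,-35)
river: ρ → (-35,28,29)
closes: descent 1, river 8
min |a| on river = 10

10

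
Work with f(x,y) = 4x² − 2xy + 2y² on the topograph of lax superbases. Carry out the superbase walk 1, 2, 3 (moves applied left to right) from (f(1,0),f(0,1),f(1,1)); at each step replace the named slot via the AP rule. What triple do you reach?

start (4,2,4) = (f(1,0),f(0,1),f(1,1))
replace slot 1: 2·(2+4) − 4 = 8 → (8,2,4)
replace slot 2: 2·(8+4) − 2 = 22 → (8,22,4)
replace slot 3: 2·(8+22) − 4 = 56 → (8,22,56)

8,22,56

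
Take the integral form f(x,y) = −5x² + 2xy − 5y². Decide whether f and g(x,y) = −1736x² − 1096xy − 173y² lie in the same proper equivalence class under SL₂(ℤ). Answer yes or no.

D₁ = -96, D₂ = -96
f is negative-definite; reduce −f:
−f: flip: (5,-2,5)→(5,2,5)
−f: reduced (well bottom): (5,2,5) with a≤c, −a<b≤a
flip sign back: reduced form of f is (-5,-2,-5)
g is negative-definite; reduce −g:
−g: flip: (1736,1096,173)→(173,-1096,1736)
−g: translate: b→-58 (≡-1096 mod 346), so (173,-1096,1736)→(173,-58,5)
−g: flip: (173,-58,5)→(5,58,173)
−g: translate: b→-2 (≡58 mod 10), so (5,58,173)→(5,-2,5)
−g: flip: (5,-2,5)→(5,2,5)
−g: reduced (well bottom): (5,2,5) with a≤c, −a<b≤a
flip sign back: reduced form of g is (-5,-2,-5)
reduced forms (-5, -2, -5) vs (-5, -2, -5) ⇒ equivalent

yes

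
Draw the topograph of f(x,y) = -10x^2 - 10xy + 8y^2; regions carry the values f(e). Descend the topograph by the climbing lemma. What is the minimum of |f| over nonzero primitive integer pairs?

descent: ρ → (8,10,-10)  [lands on river]
river: ρ → (-10,10,8)
river: ρ → (8,6,-12)
river: ρ → (-12,18,2)
river: ρ → (2,18,-12)
river: ρ → (-12,6,8)
closes: descent 1, river 6
min |a| on river = 2

2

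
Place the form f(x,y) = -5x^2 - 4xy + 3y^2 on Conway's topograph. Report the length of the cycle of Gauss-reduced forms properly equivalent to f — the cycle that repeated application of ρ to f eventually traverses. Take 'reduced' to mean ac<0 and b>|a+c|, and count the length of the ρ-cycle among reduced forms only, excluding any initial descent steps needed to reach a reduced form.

D = 76, ⌊√D⌋ = 8
descent: ρ → (3,4,-5)  [lands on river]
river: ρ → (-5,6,2)
river: ρ → (2,6,-5)
river: ρ → (-5,4,3)
river: ρ → (3,8,-1)
river: ρ → (-1,8,3)
ρ-cycle length = 6 (tail of 1 descent step not counted)

6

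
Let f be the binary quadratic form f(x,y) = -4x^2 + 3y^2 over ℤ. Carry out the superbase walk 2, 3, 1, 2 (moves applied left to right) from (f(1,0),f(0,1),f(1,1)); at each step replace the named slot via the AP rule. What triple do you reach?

start (-4,3,-1) = (f(1,0),f(0,1),f(1,1))
replace slot 2: 2·((-4)+(-1)) − 3 = -13 → (-4,-13,-1)
replace slot 3: 2·((-4)+(-13)) − (-1) = -33 → (-4,-13,-33)
replace slot 1: 2·((-13)+(-33)) − (-4) = -88 → (-88,-13,-33)
replace slot 2: 2·((-88)+(-33)) − (-13) = -229 → (-88,-229,-33)

-88,-229,-33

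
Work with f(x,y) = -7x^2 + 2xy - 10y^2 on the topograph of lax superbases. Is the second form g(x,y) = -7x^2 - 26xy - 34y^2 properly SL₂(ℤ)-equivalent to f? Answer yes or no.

D₁ = -276, D₂ = -276
f is negative-definite; reduce −f:
−f: reduced (well bottom): (7,-2,10) with a≤c, −a<b≤a
flip sign back: reduced form of f is (-7,2,-10)
g is negative-definite; reduce −g:
−g: translate: b→-2 (≡26 mod 14), so (7,26,34)→(7,-2,10)
−g: reduced (well bottom): (7,-2,10) with a≤c, −a<b≤a
flip sign back: reduced form of g is (-7,2,-10)
reduced forms (-7, 2, -10) vs (-7, 2, -10) ⇒ equivalent

yes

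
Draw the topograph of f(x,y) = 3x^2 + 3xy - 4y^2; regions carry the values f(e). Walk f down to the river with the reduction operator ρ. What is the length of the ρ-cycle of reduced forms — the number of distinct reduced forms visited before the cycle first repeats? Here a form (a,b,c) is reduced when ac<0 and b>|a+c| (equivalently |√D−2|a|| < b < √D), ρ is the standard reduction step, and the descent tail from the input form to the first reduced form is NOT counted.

D = 57, ⌊√D⌋ = 7
river: ρ → (-4,5,2)
river: ρ → (2,7,-1)
river: ρ → (-1,7,2)
river: ρ → (2,5,-4)
river: ρ → (-4,3,3)
river: ρ → (3,3,-4)
ρ-cycle length = 6 (tail of 0 descent steps not counted)

6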